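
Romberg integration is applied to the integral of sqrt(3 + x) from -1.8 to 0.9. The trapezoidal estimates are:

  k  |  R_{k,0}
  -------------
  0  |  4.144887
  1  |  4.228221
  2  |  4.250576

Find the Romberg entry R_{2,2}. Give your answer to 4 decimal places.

R_{1,1} = (4·4.228221 − 4.144887) / 3 = 4.255999
R_{2,1} = (4·4.250576 − 4.228221) / 3 = 4.258028
R_{2,2} = 4.258028 + (4.258028 − 4.255999)/15 = 4.258163
(Column j=1 coincides with Simpson's rule on the same nodes.)

4.2582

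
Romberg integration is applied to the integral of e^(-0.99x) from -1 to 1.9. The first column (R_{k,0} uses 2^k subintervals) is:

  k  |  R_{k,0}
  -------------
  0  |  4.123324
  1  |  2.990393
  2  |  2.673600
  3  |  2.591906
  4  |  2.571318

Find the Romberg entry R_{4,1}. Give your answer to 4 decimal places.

R_{4,1} = 2.571318 + (2.571318 − 2.591906)/3 = 2.564455

2.5645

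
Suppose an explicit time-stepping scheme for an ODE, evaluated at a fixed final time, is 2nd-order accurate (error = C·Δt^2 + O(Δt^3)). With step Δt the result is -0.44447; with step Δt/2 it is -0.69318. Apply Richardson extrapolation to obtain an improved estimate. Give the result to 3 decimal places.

Extrapolated value = (4·A(Δt/2) − A(Δt)) / (4 − 1)
= (4·(-0.69318) − (-0.44447)) / 3
= -2.32825 / 3 = -0.77608

-0.776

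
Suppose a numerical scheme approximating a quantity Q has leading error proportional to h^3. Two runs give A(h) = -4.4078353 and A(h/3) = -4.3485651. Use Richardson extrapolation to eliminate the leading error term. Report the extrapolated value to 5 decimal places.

Extrapolated value = (27·A(h/3) − A(h)) / (27 − 1)
= (27·(-4.3485651) − (-4.4078353)) / 26
= -113.0034224 / 26 = -4.3462855

-4.34629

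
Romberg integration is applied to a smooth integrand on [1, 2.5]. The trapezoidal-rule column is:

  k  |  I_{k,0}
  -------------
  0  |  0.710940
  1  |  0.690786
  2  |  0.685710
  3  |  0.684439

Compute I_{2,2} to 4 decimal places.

0.6840

Richardson extrapolation on the trapezoidal column (denominator 4−1=3):
I_{1,1} = 0.690786 + (0.690786 − 0.710940)/3 = 0.684068
I_{2,1} = (4·0.685710 − 0.690786) / 3 = 0.684018
I_{2,2} = (16·0.684018 − 0.684068) / 15 = 0.684015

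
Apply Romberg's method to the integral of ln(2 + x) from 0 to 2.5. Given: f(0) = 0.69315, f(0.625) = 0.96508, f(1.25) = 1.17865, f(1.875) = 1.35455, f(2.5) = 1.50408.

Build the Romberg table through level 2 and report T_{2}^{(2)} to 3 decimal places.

T_{0}^{(0)} (trapezoid, 1 panel, h=2.5000): 2.74654
T_{1}^{(0)} (trapezoid, 2 panels, h=1.2500): 2.84658
T_{2}^{(0)} (trapezoid, 4 panels, h=0.6250): 2.87306
T_{1}^{(1)} = 2.84658 + (2.84658 − 2.74654)/3 = 2.87993
T_{2}^{(1)} = 2.87306 + (2.87306 − 2.84658)/3 = 2.88189
T_{2}^{(2)} = 2.88189 + (2.88189 − 2.87993)/15 = 2.88202

2.882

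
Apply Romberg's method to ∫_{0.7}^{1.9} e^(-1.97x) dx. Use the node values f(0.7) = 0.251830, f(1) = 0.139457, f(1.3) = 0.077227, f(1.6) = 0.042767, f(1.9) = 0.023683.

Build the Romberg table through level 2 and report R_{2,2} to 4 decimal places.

R_{0,0} (trapezoid, 1 panel, h=1.2000): 0.165308
R_{1,0} (trapezoid, 2 panels, h=0.6000): 0.128990
R_{2,0} (trapezoid, 4 panels, h=0.3000): 0.119162
R_{1,1} = 0.128990 + (0.128990 − 0.165308)/3 = 0.116884
R_{2,1} = 0.119162 + (0.119162 − 0.128990)/3 = 0.115886
R_{2,2} = 0.115886 + (0.115886 − 0.116884)/15 = 0.115819

0.1158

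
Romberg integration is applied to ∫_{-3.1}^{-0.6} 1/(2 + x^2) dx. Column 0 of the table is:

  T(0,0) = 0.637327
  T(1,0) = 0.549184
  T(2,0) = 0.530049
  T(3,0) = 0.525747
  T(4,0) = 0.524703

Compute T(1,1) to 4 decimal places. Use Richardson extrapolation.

Richardson extrapolation on the trapezoidal column (denominator 4−1=3):
T(1,1) = 0.549184 + (0.549184 − 0.637327)/3 = 0.519803

0.5198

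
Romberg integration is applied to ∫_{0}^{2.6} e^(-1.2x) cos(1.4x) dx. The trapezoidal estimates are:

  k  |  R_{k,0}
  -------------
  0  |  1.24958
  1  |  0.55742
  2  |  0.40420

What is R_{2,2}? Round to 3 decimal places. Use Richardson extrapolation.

0.355

Richardson extrapolation on the trapezoidal column (denominator 4−1=3):
R_{1,1} = 0.55742 + (0.55742 − 1.24958)/3 = 0.32670
R_{2,1} = (4·0.40420 − 0.55742) / 3 = 0.35313
R_{2,2} = 0.35313 + (0.35313 − 0.32670)/15 = 0.35489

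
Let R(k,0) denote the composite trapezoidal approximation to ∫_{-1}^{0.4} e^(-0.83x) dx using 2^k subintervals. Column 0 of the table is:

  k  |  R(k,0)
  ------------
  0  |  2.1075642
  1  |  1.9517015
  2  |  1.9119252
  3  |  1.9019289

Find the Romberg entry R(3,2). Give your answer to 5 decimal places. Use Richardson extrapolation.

R(2,1) = 1.9119252 + (1.9119252 − 1.9517015)/3 = 1.8986664
R(3,1) = (4·1.9019289 − 1.9119252) / 3 = 1.8985968
R(3,2) = 1.8985968 + (1.8985968 − 1.8986664)/15 = 1.8985922

1.89859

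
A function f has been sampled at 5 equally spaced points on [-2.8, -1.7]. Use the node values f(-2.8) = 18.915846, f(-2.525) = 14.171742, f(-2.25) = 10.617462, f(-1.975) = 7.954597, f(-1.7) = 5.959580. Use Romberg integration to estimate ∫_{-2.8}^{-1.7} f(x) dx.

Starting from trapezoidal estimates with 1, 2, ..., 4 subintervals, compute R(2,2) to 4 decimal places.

R(0,0) (trapezoid, 1 panel, h=1.1000): 13.681484
R(1,0) (trapezoid, 2 panels, h=0.5500): 12.680346
R(2,0) (trapezoid, 4 panels, h=0.2750): 12.424916
R(1,1) = 12.680346 + (12.680346 − 13.681484)/3 = 12.346633
R(2,1) = 12.424916 + (12.424916 − 12.680346)/3 = 12.339773
R(2,2) = 12.339773 + (12.339773 − 12.346633)/15 = 12.339316

12.3393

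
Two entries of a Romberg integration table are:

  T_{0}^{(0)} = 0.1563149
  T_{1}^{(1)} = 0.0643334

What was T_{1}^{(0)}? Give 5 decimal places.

0.08733

From T_{1}^{(1)} = (4·T_{1}^{(0)} − T_{0}^{(0)})/3, solve for T_{1}^{(0)}:
4·T_{1}^{(0)} = 3·0.0643334 + 0.1563149 = 0.3493151
T_{1}^{(0)} = 0.0873288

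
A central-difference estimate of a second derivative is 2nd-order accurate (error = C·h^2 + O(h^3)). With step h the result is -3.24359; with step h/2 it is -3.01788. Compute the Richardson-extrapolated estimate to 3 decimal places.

-2.943

The leading error scales as h^2; refining by a factor of 2 reduces it by 2^2 = 4.
Extrapolated value = (4·A(h/2) − A(h)) / (4 − 1)
= (4·(-3.01788) − (-3.24359)) / 3
= -8.82793 / 3 = -2.94264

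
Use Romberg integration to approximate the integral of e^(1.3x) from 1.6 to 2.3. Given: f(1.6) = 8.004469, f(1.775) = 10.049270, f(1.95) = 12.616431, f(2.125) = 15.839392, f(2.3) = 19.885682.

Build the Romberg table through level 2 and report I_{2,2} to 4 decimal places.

I_{0,0} (trapezoid, 1 panel, h=0.7000): 9.761553
I_{1,0} (trapezoid, 2 panels, h=0.3500): 9.296527
I_{2,0} (trapezoid, 4 panels, h=0.1750): 9.178779
I_{1,1} = 9.296527 + (9.296527 − 9.761553)/3 = 9.141518
I_{2,1} = 9.178779 + (9.178779 − 9.296527)/3 = 9.139530
I_{2,2} = 9.139530 + (9.139530 − 9.141518)/15 = 9.139397

9.1394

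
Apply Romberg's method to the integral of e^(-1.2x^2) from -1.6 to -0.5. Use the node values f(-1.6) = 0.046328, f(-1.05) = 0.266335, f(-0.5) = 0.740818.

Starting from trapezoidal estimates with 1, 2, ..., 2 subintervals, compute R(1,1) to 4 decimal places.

R(0,0) (trapezoid, 1 panel, h=1.1000): 0.432930
R(1,0) (trapezoid, 2 panels, h=0.5500): 0.362949
R(1,1) = 0.362949 + (0.362949 − 0.432930)/3 = 0.339622

0.3396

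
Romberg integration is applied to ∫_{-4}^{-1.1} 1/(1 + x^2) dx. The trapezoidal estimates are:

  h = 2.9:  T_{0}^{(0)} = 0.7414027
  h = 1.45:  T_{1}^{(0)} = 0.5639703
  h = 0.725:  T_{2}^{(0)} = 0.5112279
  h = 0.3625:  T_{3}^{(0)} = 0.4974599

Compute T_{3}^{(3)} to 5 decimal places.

Richardson extrapolation on the trapezoidal column (denominator 4−1=3):
T_{1}^{(1)} = 0.5639703 + (0.5639703 − 0.7414027)/3 = 0.5048262
T_{2}^{(1)} = (4·0.5112279 − 0.5639703) / 3 = 0.4936471
T_{3}^{(1)} = (4·0.4974599 − 0.5112279) / 3 = 0.4928706
T_{2}^{(2)} = (16·0.4936471 − 0.5048262) / 15 = 0.4929018
T_{3}^{(2)} = (16·0.4928706 − 0.4936471) / 15 = 0.4928188
T_{3}^{(3)} = 0.4928188 + (0.4928188 − 0.4929018)/63 = 0.4928175

0.49282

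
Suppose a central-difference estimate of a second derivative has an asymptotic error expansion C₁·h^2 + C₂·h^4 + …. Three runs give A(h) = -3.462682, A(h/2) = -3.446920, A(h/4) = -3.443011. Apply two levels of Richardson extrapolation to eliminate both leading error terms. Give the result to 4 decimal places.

-3.4417

First eliminate the h^2 term (factor 2^2 = 4):
  B₁ = (4·(-3.446920) − (-3.462682))/3 = -3.441666
  B₂ = (4·(-3.443011) − (-3.446920))/3 = -3.441708
Then eliminate the h^4 term (factor 2^4 = 16):
  (16·(-3.441708) − (-3.441666))/15 = -3.441711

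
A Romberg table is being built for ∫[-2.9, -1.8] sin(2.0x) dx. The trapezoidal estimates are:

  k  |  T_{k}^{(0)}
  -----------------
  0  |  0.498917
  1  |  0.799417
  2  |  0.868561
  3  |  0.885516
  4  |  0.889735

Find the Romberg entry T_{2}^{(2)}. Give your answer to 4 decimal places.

0.8911

T_{1}^{(1)} = 0.799417 + (0.799417 − 0.498917)/3 = 0.899584
T_{2}^{(1)} = 0.868561 + (0.868561 − 0.799417)/3 = 0.891609
T_{2}^{(2)} = 0.891609 + (0.891609 − 0.899584)/15 = 0.891077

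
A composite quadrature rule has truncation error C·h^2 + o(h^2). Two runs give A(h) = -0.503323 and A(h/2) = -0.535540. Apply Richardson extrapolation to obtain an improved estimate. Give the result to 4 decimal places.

-0.5463

Extrapolated value = (4·A(h/2) − A(h)) / (4 − 1)
= (4·(-0.535540) − (-0.503323)) / 3
= -1.638837 / 3 = -0.546279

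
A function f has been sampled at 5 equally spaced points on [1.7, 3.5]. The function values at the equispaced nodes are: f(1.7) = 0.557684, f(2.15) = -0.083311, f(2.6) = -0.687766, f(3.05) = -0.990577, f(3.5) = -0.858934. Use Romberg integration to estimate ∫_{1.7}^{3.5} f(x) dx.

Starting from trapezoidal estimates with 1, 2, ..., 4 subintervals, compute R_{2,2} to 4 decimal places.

R_{0,0} (trapezoid, 1 panel, h=1.8000): -0.271125
R_{1,0} (trapezoid, 2 panels, h=0.9000): -0.754552
R_{2,0} (trapezoid, 4 panels, h=0.4500): -0.860526
R_{1,1} = -0.754552 + (-0.754552 − (-0.271125))/3 = -0.915694
R_{2,1} = -0.860526 + (-0.860526 − (-0.754552))/3 = -0.895851
R_{2,2} = -0.895851 + (-0.895851 − (-0.915694))/15 = -0.894528

-0.8945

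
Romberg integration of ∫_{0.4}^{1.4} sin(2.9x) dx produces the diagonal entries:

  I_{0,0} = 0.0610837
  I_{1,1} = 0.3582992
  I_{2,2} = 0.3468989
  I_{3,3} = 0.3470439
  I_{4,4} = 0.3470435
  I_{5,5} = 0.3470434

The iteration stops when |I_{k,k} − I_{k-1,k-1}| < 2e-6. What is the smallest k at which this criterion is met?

|I_{1,1} − I_{0,0}| = 0.2972155 ≥ 2e-6
|I_{2,2} − I_{1,1}| = 0.0114003 ≥ 2e-6
|I_{3,3} − I_{2,2}| = 0.0001450 ≥ 2e-6
|I_{4,4} − I_{3,3}| = 0.0000004 < 2e-6

k = 4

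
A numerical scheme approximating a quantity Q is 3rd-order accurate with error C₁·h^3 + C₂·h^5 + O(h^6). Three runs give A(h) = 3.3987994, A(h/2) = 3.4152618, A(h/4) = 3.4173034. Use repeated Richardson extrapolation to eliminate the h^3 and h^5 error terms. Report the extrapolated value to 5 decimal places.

3.41759

First eliminate the h^3 term (factor 2^3 = 8):
  B₁ = (8·3.4152618 − 3.3987994)/7 = 3.4176136
  B₂ = (8·3.4173034 − 3.4152618)/7 = 3.4175951
Then eliminate the h^5 term (factor 2^5 = 32):
  (32·3.4175951 − 3.4176136)/31 = 3.4175945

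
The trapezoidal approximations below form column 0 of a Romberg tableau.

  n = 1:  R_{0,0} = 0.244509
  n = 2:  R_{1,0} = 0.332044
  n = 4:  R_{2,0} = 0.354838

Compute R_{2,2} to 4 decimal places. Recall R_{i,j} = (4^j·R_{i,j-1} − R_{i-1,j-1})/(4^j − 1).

0.3625

Richardson extrapolation on the trapezoidal column (denominator 4−1=3):
R_{1,1} = 0.332044 + (0.332044 − 0.244509)/3 = 0.361222
R_{2,1} = (4·0.354838 − 0.332044) / 3 = 0.362436
R_{2,2} = 0.362436 + (0.362436 − 0.361222)/15 = 0.362517
(Column j=1 coincides with Simpson's rule on the same nodes.)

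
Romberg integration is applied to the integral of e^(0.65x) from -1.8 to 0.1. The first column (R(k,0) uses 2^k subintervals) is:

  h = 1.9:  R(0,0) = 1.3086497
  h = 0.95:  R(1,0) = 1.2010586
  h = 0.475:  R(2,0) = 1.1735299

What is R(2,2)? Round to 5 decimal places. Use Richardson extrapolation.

Richardson extrapolation on the trapezoidal column (denominator 4−1=3):
R(1,1) = 1.2010586 + (1.2010586 − 1.3086497)/3 = 1.1651949
R(2,1) = 1.1735299 + (1.1735299 − 1.2010586)/3 = 1.1643537
R(2,2) = (16·1.1643537 − 1.1651949) / 15 = 1.1642976

1.16430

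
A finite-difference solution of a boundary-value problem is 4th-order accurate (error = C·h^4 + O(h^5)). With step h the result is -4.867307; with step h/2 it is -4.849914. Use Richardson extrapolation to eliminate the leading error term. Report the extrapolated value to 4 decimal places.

-4.8488

The leading error scales as h^4; refining by a factor of 2 reduces it by 2^4 = 16.
Extrapolated value = (16·A(h/2) − A(h)) / (16 − 1)
= (16·(-4.849914) − (-4.867307)) / 15
= -72.731317 / 15 = -4.848754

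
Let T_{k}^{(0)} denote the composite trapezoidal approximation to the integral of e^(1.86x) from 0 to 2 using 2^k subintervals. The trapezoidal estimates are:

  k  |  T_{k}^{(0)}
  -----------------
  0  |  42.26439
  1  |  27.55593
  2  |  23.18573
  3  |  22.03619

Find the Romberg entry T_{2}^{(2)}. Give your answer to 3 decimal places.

Richardson extrapolation on the trapezoidal column (denominator 4−1=3):
T_{1}^{(1)} = 27.55593 + (27.55593 − 42.26439)/3 = 22.65311
T_{2}^{(1)} = (4·23.18573 − 27.55593) / 3 = 21.72900
T_{2}^{(2)} = 21.72900 + (21.72900 − 22.65311)/15 = 21.66739

21.667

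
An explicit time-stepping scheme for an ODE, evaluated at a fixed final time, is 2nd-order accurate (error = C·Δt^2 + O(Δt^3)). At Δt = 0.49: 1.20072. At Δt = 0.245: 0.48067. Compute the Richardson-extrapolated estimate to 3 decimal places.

0.241

The leading error scales as Δt^2; refining by a factor of 2 reduces it by 2^2 = 4.
Extrapolated value = (4·A(Δt/2) − A(Δt)) / (4 − 1)
= (4·0.48067 − 1.20072) / 3
= 0.72196 / 3 = 0.24065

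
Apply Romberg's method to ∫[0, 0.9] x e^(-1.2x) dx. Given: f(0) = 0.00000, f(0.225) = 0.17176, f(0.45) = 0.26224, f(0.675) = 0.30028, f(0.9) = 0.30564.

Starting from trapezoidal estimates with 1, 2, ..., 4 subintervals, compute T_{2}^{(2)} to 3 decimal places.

0.204

T_{0}^{(0)} (trapezoid, 1 panel, h=0.9000): 0.13754
T_{1}^{(0)} (trapezoid, 2 panels, h=0.4500): 0.18678
T_{2}^{(0)} (trapezoid, 4 panels, h=0.2250): 0.19960
T_{1}^{(1)} = 0.18678 + (0.18678 − 0.13754)/3 = 0.20319
T_{2}^{(1)} = 0.19960 + (0.19960 − 0.18678)/3 = 0.20387
T_{2}^{(2)} = 0.20387 + (0.20387 − 0.20319)/15 = 0.20392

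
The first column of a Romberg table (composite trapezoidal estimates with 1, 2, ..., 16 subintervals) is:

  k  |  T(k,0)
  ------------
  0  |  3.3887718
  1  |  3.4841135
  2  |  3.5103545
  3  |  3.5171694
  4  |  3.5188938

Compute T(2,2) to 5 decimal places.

3.51932

T(1,1) = (4·3.4841135 − 3.3887718) / 3 = 3.5158941
T(2,1) = (4·3.5103545 − 3.4841135) / 3 = 3.5191015
T(2,2) = 3.5191015 + (3.5191015 − 3.5158941)/15 = 3.5193153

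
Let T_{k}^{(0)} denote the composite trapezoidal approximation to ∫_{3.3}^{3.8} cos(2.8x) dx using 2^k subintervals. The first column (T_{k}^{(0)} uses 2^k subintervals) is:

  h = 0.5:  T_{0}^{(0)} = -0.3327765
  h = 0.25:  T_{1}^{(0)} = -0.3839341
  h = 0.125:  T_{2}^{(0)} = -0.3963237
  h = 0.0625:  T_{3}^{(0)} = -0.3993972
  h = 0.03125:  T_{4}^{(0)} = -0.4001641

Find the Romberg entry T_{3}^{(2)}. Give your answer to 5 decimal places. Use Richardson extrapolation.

Richardson extrapolation on the trapezoidal column (denominator 4−1=3):
T_{2}^{(1)} = -0.3963237 + (-0.3963237 − (-0.3839341))/3 = -0.4004536
T_{3}^{(1)} = -0.3993972 + (-0.3993972 − (-0.3963237))/3 = -0.4004217
T_{3}^{(2)} = -0.4004217 + (-0.4004217 − (-0.4004536))/15 = -0.4004196

-0.40042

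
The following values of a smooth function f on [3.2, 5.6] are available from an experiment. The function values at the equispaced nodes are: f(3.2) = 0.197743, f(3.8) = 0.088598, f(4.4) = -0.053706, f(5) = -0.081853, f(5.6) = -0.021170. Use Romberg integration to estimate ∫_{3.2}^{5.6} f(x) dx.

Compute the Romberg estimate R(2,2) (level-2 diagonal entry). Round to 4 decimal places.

R(0,0) (trapezoid, 1 panel, h=2.4000): 0.211888
R(1,0) (trapezoid, 2 panels, h=1.2000): 0.041497
R(2,0) (trapezoid, 4 panels, h=0.6000): 0.024795
R(1,1) = 0.041497 + (0.041497 − 0.211888)/3 = -0.015300
R(2,1) = 0.024795 + (0.024795 − 0.041497)/3 = 0.019228
R(2,2) = 0.019228 + (0.019228 − (-0.015300))/15 = 0.021530

0.0215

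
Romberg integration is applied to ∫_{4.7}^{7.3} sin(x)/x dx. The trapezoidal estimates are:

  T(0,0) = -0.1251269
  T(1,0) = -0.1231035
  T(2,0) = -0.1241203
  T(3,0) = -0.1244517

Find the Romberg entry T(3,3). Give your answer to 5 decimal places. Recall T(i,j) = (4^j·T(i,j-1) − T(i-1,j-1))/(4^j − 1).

Richardson extrapolation on the trapezoidal column (denominator 4−1=3):
T(1,1) = -0.1231035 + (-0.1231035 − (-0.1251269))/3 = -0.1224290
T(2,1) = -0.1241203 + (-0.1241203 − (-0.1231035))/3 = -0.1244592
T(3,1) = -0.1244517 + (-0.1244517 − (-0.1241203))/3 = -0.1245622
T(2,2) = -0.1244592 + (-0.1244592 − (-0.1224290))/15 = -0.1245945
T(3,2) = -0.1245622 + (-0.1245622 − (-0.1244592))/15 = -0.1245691
T(3,3) = (64·(-0.1245691) − (-0.1245945)) / 63 = -0.1245687

-0.12457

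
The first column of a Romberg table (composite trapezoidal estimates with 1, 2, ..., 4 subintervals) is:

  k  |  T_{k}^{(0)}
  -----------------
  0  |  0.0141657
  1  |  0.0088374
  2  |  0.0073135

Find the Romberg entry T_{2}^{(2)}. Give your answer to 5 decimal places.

Richardson extrapolation on the trapezoidal column (denominator 4−1=3):
T_{1}^{(1)} = 0.0088374 + (0.0088374 − 0.0141657)/3 = 0.0070613
T_{2}^{(1)} = (4·0.0073135 − 0.0088374) / 3 = 0.0068055
T_{2}^{(2)} = 0.0068055 + (0.0068055 − 0.0070613)/15 = 0.0067884

0.00679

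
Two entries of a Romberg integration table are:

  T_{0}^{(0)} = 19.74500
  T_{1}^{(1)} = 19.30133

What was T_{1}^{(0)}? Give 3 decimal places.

19.412

From T_{1}^{(1)} = (4·T_{1}^{(0)} − T_{0}^{(0)})/3, solve for T_{1}^{(0)}:
4·T_{1}^{(0)} = 3·19.30133 + 19.74500 = 77.64899
T_{1}^{(0)} = 19.41225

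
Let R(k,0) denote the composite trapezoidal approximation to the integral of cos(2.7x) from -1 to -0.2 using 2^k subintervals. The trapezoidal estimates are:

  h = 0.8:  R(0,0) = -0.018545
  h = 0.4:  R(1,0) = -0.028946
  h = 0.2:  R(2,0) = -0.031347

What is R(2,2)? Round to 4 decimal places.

Richardson extrapolation on the trapezoidal column (denominator 4−1=3):
R(1,1) = -0.028946 + (-0.028946 − (-0.018545))/3 = -0.032413
R(2,1) = -0.031347 + (-0.031347 − (-0.028946))/3 = -0.032147
R(2,2) = (16·(-0.032147) − (-0.032413)) / 15 = -0.032129
(Column j=1 coincides with Simpson's rule on the same nodes.)

-0.0321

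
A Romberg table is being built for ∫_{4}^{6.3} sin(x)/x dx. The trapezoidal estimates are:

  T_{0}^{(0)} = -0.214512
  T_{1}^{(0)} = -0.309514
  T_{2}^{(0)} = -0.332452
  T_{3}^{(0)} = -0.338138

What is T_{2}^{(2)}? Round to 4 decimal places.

-0.3400

Richardson extrapolation on the trapezoidal column (denominator 4−1=3):
T_{1}^{(1)} = -0.309514 + (-0.309514 − (-0.214512))/3 = -0.341181
T_{2}^{(1)} = (4·(-0.332452) − (-0.309514)) / 3 = -0.340098
T_{2}^{(2)} = -0.340098 + (-0.340098 − (-0.341181))/15 = -0.340026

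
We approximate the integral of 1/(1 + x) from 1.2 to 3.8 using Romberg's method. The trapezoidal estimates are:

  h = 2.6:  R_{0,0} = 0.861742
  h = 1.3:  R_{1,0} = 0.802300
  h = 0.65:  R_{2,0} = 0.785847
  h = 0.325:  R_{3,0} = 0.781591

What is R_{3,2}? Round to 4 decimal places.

Richardson extrapolation on the trapezoidal column (denominator 4−1=3):
R_{2,1} = 0.785847 + (0.785847 − 0.802300)/3 = 0.780363
R_{3,1} = 0.781591 + (0.781591 − 0.785847)/3 = 0.780172
R_{3,2} = 0.780172 + (0.780172 − 0.780363)/15 = 0.780159

0.7802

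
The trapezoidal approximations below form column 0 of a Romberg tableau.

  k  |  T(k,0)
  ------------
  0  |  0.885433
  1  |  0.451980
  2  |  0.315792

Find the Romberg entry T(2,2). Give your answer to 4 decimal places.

0.2679

T(1,1) = (4·0.451980 − 0.885433) / 3 = 0.307496
T(2,1) = (4·0.315792 − 0.451980) / 3 = 0.270396
T(2,2) = 0.270396 + (0.270396 − 0.307496)/15 = 0.267923
(Column j=1 coincides with Simpson's rule on the same nodes.)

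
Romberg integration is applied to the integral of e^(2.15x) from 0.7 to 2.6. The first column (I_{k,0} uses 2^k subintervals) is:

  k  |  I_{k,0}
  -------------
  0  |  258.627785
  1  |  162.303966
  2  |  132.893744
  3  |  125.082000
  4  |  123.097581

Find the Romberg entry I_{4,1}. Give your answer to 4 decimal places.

122.4361

Richardson extrapolation on the trapezoidal column (denominator 4−1=3):
I_{4,1} = (4·123.097581 − 125.082000) / 3 = 122.436108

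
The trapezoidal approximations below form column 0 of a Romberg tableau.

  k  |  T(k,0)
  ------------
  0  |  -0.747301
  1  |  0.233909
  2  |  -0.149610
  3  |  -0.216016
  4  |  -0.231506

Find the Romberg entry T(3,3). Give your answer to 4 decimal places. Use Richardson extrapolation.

-0.2340

T(1,1) = (4·0.233909 − (-0.747301)) / 3 = 0.560979
T(2,1) = -0.149610 + (-0.149610 − 0.233909)/3 = -0.277450
T(3,1) = -0.216016 + (-0.216016 − (-0.149610))/3 = -0.238151
T(2,2) = (16·(-0.277450) − 0.560979) / 15 = -0.333345
T(3,2) = -0.238151 + (-0.238151 − (-0.277450))/15 = -0.235531
T(3,3) = (64·(-0.235531) − (-0.333345)) / 63 = -0.233978
(Column j=1 coincides with Simpson's rule on the same nodes.)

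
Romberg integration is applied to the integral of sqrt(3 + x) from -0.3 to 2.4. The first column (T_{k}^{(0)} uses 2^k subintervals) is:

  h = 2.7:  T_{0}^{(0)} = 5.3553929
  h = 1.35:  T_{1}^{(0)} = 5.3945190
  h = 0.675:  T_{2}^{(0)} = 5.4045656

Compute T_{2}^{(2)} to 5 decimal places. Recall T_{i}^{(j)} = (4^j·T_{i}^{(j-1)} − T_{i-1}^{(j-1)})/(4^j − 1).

5.40794

Richardson extrapolation on the trapezoidal column (denominator 4−1=3):
T_{1}^{(1)} = (4·5.3945190 − 5.3553929) / 3 = 5.4075610
T_{2}^{(1)} = 5.4045656 + (5.4045656 − 5.3945190)/3 = 5.4079145
T_{2}^{(2)} = 5.4079145 + (5.4079145 − 5.4075610)/15 = 5.4079381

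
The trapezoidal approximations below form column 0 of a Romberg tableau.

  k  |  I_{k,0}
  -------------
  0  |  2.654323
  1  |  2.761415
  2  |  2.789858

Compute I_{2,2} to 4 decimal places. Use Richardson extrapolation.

2.7995

Richardson extrapolation on the trapezoidal column (denominator 4−1=3):
I_{1,1} = 2.761415 + (2.761415 − 2.654323)/3 = 2.797112
I_{2,1} = 2.789858 + (2.789858 − 2.761415)/3 = 2.799339
I_{2,2} = 2.799339 + (2.799339 − 2.797112)/15 = 2.799487
(Column j=1 coincides with Simpson's rule on the same nodes.)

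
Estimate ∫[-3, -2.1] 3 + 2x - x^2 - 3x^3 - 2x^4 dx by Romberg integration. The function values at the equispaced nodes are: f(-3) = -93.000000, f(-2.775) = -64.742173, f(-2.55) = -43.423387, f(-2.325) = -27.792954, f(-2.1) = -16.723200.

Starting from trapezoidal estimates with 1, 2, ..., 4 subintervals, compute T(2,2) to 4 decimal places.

T(0,0) (trapezoid, 1 panel, h=0.9000): -49.375440
T(1,0) (trapezoid, 2 panels, h=0.4500): -44.228244
T(2,0) (trapezoid, 4 panels, h=0.2250): -42.934526
T(1,1) = -44.228244 + (-44.228244 − (-49.375440))/3 = -42.512512
T(2,1) = -42.934526 + (-42.934526 − (-44.228244))/3 = -42.503287
T(2,2) = -42.503287 + (-42.503287 − (-42.512512))/15 = -42.502672

-42.5027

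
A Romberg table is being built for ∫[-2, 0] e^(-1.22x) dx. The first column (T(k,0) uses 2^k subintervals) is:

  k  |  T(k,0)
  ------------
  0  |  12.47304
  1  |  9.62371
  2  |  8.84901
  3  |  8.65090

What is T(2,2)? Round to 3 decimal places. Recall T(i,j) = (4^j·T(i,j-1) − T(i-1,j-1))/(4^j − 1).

Richardson extrapolation on the trapezoidal column (denominator 4−1=3):
T(1,1) = 9.62371 + (9.62371 − 12.47304)/3 = 8.67393
T(2,1) = 8.84901 + (8.84901 − 9.62371)/3 = 8.59078
T(2,2) = (16·8.59078 − 8.67393) / 15 = 8.58524

8.585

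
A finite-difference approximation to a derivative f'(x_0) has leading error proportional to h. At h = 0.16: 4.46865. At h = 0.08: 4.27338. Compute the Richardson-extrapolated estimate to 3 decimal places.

4.078

The leading error scales as h; refining by a factor of 2 reduces it by 2^1 = 2.
Extrapolated value = (2·A(h/2) − A(h)) / (2 − 1)
= (2·4.27338 − 4.46865) / 1
= 4.07811 / 1 = 4.07811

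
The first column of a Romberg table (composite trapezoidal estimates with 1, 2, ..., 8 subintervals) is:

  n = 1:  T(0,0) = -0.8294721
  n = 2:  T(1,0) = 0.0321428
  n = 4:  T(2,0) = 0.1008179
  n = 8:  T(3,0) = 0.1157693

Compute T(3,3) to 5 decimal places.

Richardson extrapolation on the trapezoidal column (denominator 4−1=3):
T(1,1) = 0.0321428 + (0.0321428 − (-0.8294721))/3 = 0.3193478
T(2,1) = 0.1008179 + (0.1008179 − 0.0321428)/3 = 0.1237096
T(3,1) = (4·0.1157693 − 0.1008179) / 3 = 0.1207531
T(2,2) = (16·0.1237096 − 0.3193478) / 15 = 0.1106671
T(3,2) = 0.1207531 + (0.1207531 − 0.1237096)/15 = 0.1205560
T(3,3) = 0.1205560 + (0.1205560 − 0.1106671)/63 = 0.1207130

0.12071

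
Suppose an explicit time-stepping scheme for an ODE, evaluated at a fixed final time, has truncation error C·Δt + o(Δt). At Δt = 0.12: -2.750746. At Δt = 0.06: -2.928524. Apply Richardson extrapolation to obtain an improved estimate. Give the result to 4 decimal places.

-3.1063

The leading error scales as Δt; refining by a factor of 2 reduces it by 2^1 = 2.
Extrapolated value = (2·A(Δt/2) − A(Δt)) / (2 − 1)
= (2·(-2.928524) − (-2.750746)) / 1
= -3.106302 / 1 = -3.106302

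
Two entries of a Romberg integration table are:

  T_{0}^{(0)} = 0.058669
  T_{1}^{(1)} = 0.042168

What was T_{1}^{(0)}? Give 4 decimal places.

From T_{1}^{(1)} = (4·T_{1}^{(0)} − T_{0}^{(0)})/3, solve for T_{1}^{(0)}:
4·T_{1}^{(0)} = 3·0.042168 + 0.058669 = 0.185173
T_{1}^{(0)} = 0.046293

0.0463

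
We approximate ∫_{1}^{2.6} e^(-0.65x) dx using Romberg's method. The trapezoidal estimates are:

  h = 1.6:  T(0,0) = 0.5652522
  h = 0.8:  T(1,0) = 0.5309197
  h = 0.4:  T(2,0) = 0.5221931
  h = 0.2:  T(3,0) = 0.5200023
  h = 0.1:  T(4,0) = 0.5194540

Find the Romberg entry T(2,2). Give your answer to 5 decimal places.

0.51927

Richardson extrapolation on the trapezoidal column (denominator 4−1=3):
T(1,1) = (4·0.5309197 − 0.5652522) / 3 = 0.5194755
T(2,1) = (4·0.5221931 − 0.5309197) / 3 = 0.5192842
T(2,2) = 0.5192842 + (0.5192842 − 0.5194755)/15 = 0.5192714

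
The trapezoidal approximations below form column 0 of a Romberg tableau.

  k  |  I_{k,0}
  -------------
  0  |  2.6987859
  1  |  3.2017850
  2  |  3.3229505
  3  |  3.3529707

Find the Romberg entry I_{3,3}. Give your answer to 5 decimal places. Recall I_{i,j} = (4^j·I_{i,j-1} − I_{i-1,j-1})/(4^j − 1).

3.36295

Richardson extrapolation on the trapezoidal column (denominator 4−1=3):
I_{1,1} = (4·3.2017850 − 2.6987859) / 3 = 3.3694514
I_{2,1} = 3.3229505 + (3.3229505 − 3.2017850)/3 = 3.3633390
I_{3,1} = 3.3529707 + (3.3529707 − 3.3229505)/3 = 3.3629774
I_{2,2} = 3.3633390 + (3.3633390 − 3.3694514)/15 = 3.3629315
I_{3,2} = 3.3629774 + (3.3629774 − 3.3633390)/15 = 3.3629533
I_{3,3} = (64·3.3629533 − 3.3629315) / 63 = 3.3629536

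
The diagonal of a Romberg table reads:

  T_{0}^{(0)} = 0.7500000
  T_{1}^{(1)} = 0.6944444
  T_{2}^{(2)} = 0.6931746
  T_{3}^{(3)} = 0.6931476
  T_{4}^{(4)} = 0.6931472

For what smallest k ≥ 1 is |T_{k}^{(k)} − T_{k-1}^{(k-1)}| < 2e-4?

k = 3

|T_{1}^{(1)} − T_{0}^{(0)}| = 0.0555556 ≥ 2e-4
|T_{2}^{(2)} − T_{1}^{(1)}| = 0.0012698 ≥ 2e-4
|T_{3}^{(3)} − T_{2}^{(2)}| = 0.0000270 < 2e-4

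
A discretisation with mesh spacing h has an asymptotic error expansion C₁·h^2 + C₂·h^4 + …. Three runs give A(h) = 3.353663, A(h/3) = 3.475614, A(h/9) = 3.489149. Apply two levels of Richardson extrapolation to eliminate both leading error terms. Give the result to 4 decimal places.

3.4908

First eliminate the h^2 term (factor 3^2 = 9):
  B₁ = (9·3.475614 − 3.353663)/8 = 3.490858
  B₂ = (9·3.489149 − 3.475614)/8 = 3.490841
Then eliminate the h^4 term (factor 3^4 = 81):
  (81·3.490841 − 3.490858)/80 = 3.490841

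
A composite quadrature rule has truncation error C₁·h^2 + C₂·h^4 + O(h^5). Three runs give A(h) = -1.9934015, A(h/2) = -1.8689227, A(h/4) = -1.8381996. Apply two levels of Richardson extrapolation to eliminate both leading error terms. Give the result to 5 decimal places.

-1.82799

First eliminate the h^2 term (factor 2^2 = 4):
  B₁ = (4·(-1.8689227) − (-1.9934015))/3 = -1.8274298
  B₂ = (4·(-1.8381996) − (-1.8689227))/3 = -1.8279586
Then eliminate the h^4 term (factor 2^4 = 16):
  (16·(-1.8279586) − (-1.8274298))/15 = -1.8279939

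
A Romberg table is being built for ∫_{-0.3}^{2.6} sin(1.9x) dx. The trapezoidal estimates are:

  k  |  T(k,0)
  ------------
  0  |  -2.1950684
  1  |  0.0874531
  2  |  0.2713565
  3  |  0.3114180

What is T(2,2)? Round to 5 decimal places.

Richardson extrapolation on the trapezoidal column (denominator 4−1=3):
T(1,1) = (4·0.0874531 − (-2.1950684)) / 3 = 0.8482936
T(2,1) = (4·0.2713565 − 0.0874531) / 3 = 0.3326576
T(2,2) = 0.3326576 + (0.3326576 − 0.8482936)/15 = 0.2982819

0.29828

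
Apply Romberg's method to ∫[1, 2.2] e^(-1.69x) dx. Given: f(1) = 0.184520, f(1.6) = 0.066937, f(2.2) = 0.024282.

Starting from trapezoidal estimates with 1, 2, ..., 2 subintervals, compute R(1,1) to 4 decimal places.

0.0953

R(0,0) (trapezoid, 1 panel, h=1.2000): 0.125281
R(1,0) (trapezoid, 2 panels, h=0.6000): 0.102803
R(1,1) = 0.102803 + (0.102803 − 0.125281)/3 = 0.095310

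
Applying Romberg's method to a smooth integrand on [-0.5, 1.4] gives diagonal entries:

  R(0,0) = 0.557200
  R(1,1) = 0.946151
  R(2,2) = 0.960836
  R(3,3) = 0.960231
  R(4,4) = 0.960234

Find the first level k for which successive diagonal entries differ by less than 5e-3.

|R(1,1) − R(0,0)| = 0.388951 ≥ 5e-3
|R(2,2) − R(1,1)| = 0.014685 ≥ 5e-3
|R(3,3) − R(2,2)| = 0.000605 < 5e-3

k = 3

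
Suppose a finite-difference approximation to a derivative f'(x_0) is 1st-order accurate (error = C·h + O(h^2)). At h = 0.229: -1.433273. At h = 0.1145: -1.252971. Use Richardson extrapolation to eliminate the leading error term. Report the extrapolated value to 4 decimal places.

-1.0727

Extrapolated value = (2·A(h/2) − A(h)) / (2 − 1)
= (2·(-1.252971) − (-1.433273)) / 1
= -1.072669 / 1 = -1.072669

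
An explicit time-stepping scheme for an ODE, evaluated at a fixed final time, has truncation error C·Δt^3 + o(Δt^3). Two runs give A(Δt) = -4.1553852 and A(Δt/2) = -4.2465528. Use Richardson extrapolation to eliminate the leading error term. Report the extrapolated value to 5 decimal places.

Extrapolated value = (8·A(Δt/2) − A(Δt)) / (8 − 1)
= (8·(-4.2465528) − (-4.1553852)) / 7
= -29.8170372 / 7 = -4.2595767

-4.25958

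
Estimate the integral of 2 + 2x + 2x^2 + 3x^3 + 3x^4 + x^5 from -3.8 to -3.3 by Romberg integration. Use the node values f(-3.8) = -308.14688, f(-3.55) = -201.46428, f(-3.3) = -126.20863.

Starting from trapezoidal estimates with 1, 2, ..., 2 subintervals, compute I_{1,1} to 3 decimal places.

I_{0,0} (trapezoid, 1 panel, h=0.5000): -108.58888
I_{1,0} (trapezoid, 2 panels, h=0.2500): -104.66051
I_{1,1} = -104.66051 + (-104.66051 − (-108.58888))/3 = -103.35105

-103.351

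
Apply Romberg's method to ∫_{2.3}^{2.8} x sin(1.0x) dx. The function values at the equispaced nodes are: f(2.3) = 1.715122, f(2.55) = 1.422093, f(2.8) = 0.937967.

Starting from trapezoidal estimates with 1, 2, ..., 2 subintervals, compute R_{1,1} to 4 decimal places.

R_{0,0} (trapezoid, 1 panel, h=0.5000): 0.663272
R_{1,0} (trapezoid, 2 panels, h=0.2500): 0.687159
R_{1,1} = 0.687159 + (0.687159 − 0.663272)/3 = 0.695121

0.6951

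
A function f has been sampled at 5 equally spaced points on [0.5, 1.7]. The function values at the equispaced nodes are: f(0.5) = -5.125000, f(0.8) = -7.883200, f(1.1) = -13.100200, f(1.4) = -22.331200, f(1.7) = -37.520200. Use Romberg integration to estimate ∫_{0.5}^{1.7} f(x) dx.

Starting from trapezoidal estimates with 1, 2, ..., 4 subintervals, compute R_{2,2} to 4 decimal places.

-18.9677

R_{0,0} (trapezoid, 1 panel, h=1.2000): -25.587120
R_{1,0} (trapezoid, 2 panels, h=0.6000): -20.653680
R_{2,0} (trapezoid, 4 panels, h=0.3000): -19.391160
R_{1,1} = -20.653680 + (-20.653680 − (-25.587120))/3 = -19.009200
R_{2,1} = -19.391160 + (-19.391160 − (-20.653680))/3 = -18.970320
R_{2,2} = -18.970320 + (-18.970320 − (-19.009200))/15 = -18.967728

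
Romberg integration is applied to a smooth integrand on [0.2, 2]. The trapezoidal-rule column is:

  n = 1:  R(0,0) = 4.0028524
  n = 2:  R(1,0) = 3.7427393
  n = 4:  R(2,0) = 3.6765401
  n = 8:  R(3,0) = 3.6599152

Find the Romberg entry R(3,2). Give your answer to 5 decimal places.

3.65437

R(2,1) = 3.6765401 + (3.6765401 − 3.7427393)/3 = 3.6544737
R(3,1) = (4·3.6599152 − 3.6765401) / 3 = 3.6543736
R(3,2) = (16·3.6543736 − 3.6544737) / 15 = 3.6543669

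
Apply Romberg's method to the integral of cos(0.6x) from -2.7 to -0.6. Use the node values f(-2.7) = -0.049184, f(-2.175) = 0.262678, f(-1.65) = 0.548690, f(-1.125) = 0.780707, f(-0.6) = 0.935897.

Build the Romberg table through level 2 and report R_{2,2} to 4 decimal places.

1.0775

R_{0,0} (trapezoid, 1 panel, h=2.1000): 0.931049
R_{1,0} (trapezoid, 2 panels, h=1.0500): 1.041649
R_{2,0} (trapezoid, 4 panels, h=0.5250): 1.068602
R_{1,1} = 1.041649 + (1.041649 − 0.931049)/3 = 1.078516
R_{2,1} = 1.068602 + (1.068602 − 1.041649)/3 = 1.077586
R_{2,2} = 1.077586 + (1.077586 − 1.078516)/15 = 1.077524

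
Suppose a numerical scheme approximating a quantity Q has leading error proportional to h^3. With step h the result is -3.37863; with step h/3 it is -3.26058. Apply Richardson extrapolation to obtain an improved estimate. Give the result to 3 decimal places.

The leading error scales as h^3; refining by a factor of 3 reduces it by 3^3 = 27.
Extrapolated value = (27·A(h/3) − A(h)) / (27 − 1)
= (27·(-3.26058) − (-3.37863)) / 26
= -84.65703 / 26 = -3.25604

-3.256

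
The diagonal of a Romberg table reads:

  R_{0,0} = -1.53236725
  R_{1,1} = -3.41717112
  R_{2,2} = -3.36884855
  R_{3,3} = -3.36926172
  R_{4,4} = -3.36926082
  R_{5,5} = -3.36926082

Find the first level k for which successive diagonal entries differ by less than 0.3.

|R_{1,1} − R_{0,0}| = 1.88480387 ≥ 0.3
|R_{2,2} − R_{1,1}| = 0.04832257 < 0.3

k = 2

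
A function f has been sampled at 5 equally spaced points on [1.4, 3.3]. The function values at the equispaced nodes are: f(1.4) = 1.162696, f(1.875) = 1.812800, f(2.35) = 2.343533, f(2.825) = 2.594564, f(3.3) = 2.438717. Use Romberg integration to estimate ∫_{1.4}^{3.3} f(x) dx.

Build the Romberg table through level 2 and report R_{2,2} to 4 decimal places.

4.1033

R_{0,0} (trapezoid, 1 panel, h=1.9000): 3.421342
R_{1,0} (trapezoid, 2 panels, h=0.9500): 3.937028
R_{2,0} (trapezoid, 4 panels, h=0.4750): 4.062012
R_{1,1} = 3.937028 + (3.937028 − 3.421342)/3 = 4.108923
R_{2,1} = 4.062012 + (4.062012 − 3.937028)/3 = 4.103673
R_{2,2} = 4.103673 + (4.103673 − 4.108923)/15 = 4.103323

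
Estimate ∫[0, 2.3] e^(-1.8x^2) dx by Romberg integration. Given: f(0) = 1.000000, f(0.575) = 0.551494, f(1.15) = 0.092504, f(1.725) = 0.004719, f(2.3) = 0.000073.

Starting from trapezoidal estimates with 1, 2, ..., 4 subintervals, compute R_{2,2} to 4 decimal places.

0.6621

R_{0,0} (trapezoid, 1 panel, h=2.3000): 1.150084
R_{1,0} (trapezoid, 2 panels, h=1.1500): 0.681422
R_{2,0} (trapezoid, 4 panels, h=0.5750): 0.660533
R_{1,1} = 0.681422 + (0.681422 − 1.150084)/3 = 0.525201
R_{2,1} = 0.660533 + (0.660533 − 0.681422)/3 = 0.653570
R_{2,2} = 0.653570 + (0.653570 − 0.525201)/15 = 0.662128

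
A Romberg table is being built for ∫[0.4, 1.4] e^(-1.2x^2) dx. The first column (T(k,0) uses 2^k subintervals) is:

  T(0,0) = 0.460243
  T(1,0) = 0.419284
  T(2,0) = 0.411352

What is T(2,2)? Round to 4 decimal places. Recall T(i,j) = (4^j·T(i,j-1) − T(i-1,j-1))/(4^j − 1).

0.4089

T(1,1) = (4·0.419284 − 0.460243) / 3 = 0.405631
T(2,1) = (4·0.411352 − 0.419284) / 3 = 0.408708
T(2,2) = 0.408708 + (0.408708 − 0.405631)/15 = 0.408913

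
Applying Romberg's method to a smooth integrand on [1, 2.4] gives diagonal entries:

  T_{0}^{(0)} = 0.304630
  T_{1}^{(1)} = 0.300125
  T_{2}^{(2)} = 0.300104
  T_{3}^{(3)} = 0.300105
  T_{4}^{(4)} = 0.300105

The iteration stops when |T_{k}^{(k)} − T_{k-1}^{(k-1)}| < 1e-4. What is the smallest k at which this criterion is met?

|T_{1}^{(1)} − T_{0}^{(0)}| = 0.004505 ≥ 1e-4
|T_{2}^{(2)} − T_{1}^{(1)}| = 0.000021 < 1e-4

k = 2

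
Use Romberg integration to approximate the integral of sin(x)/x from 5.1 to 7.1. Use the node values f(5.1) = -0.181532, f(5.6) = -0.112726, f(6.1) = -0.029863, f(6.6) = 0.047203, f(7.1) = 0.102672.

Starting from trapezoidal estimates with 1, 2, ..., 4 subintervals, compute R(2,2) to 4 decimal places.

-0.0668

R(0,0) (trapezoid, 1 panel, h=2.0000): -0.078860
R(1,0) (trapezoid, 2 panels, h=1.0000): -0.069293
R(2,0) (trapezoid, 4 panels, h=0.5000): -0.067408
R(1,1) = -0.069293 + (-0.069293 − (-0.078860))/3 = -0.066104
R(2,1) = -0.067408 + (-0.067408 − (-0.069293))/3 = -0.066780
R(2,2) = -0.066780 + (-0.066780 − (-0.066104))/15 = -0.066825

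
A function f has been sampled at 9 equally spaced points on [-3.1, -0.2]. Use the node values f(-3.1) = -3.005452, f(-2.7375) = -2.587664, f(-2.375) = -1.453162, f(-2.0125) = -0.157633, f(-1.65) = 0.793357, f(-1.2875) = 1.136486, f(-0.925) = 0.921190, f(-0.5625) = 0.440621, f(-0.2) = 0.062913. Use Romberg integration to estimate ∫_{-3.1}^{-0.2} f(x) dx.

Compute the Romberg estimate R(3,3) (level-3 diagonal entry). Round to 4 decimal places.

R(0,0) (trapezoid, 1 panel, h=2.9000): -4.266682
R(1,0) (trapezoid, 2 panels, h=1.4500): -0.982973
R(2,0) (trapezoid, 4 panels, h=0.7250): -0.877166
R(3,0) (trapezoid, 8 panels, h=0.3625): -0.862052
R(1,1) = -0.982973 + (-0.982973 − (-4.266682))/3 = 0.111597
R(2,1) = -0.877166 + (-0.877166 − (-0.982973))/3 = -0.841897
R(3,1) = -0.862052 + (-0.862052 − (-0.877166))/3 = -0.857014
R(2,2) = -0.841897 + (-0.841897 − 0.111597)/15 = -0.905463
R(3,2) = -0.857014 + (-0.857014 − (-0.841897))/15 = -0.858022
R(3,3) = -0.858022 + (-0.858022 − (-0.905463))/63 = -0.857269

-0.8573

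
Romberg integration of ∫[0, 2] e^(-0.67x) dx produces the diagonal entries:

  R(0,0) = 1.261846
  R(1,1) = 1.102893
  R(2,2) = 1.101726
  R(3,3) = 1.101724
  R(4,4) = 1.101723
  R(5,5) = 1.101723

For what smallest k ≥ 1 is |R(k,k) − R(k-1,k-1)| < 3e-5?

|R(1,1) − R(0,0)| = 0.158953 ≥ 3e-5
|R(2,2) − R(1,1)| = 0.001167 ≥ 3e-5
|R(3,3) − R(2,2)| = 0.000002 < 3e-5

k = 3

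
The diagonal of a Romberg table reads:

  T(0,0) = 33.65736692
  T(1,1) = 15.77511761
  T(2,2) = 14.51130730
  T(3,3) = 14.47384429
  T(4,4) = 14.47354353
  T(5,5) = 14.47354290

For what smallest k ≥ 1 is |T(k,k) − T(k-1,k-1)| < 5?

k = 2

|T(1,1) − T(0,0)| = 17.88224931 ≥ 5
|T(2,2) − T(1,1)| = 1.26381031 < 5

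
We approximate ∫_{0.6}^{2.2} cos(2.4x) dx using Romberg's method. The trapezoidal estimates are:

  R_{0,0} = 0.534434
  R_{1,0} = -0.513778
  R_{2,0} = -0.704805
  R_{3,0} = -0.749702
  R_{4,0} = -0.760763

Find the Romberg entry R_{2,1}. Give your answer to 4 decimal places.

-0.7685

Richardson extrapolation on the trapezoidal column (denominator 4−1=3):
R_{2,1} = (4·(-0.704805) − (-0.513778)) / 3 = -0.768481
(Column j=1 coincides with Simpson's rule on the same nodes.)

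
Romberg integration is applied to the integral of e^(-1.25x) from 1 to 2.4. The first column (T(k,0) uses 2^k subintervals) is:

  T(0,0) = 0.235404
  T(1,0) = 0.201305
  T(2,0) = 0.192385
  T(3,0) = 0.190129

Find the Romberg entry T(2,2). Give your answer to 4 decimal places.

Richardson extrapolation on the trapezoidal column (denominator 4−1=3):
T(1,1) = 0.201305 + (0.201305 − 0.235404)/3 = 0.189939
T(2,1) = (4·0.192385 − 0.201305) / 3 = 0.189412
T(2,2) = 0.189412 + (0.189412 − 0.189939)/15 = 0.189377

0.1894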